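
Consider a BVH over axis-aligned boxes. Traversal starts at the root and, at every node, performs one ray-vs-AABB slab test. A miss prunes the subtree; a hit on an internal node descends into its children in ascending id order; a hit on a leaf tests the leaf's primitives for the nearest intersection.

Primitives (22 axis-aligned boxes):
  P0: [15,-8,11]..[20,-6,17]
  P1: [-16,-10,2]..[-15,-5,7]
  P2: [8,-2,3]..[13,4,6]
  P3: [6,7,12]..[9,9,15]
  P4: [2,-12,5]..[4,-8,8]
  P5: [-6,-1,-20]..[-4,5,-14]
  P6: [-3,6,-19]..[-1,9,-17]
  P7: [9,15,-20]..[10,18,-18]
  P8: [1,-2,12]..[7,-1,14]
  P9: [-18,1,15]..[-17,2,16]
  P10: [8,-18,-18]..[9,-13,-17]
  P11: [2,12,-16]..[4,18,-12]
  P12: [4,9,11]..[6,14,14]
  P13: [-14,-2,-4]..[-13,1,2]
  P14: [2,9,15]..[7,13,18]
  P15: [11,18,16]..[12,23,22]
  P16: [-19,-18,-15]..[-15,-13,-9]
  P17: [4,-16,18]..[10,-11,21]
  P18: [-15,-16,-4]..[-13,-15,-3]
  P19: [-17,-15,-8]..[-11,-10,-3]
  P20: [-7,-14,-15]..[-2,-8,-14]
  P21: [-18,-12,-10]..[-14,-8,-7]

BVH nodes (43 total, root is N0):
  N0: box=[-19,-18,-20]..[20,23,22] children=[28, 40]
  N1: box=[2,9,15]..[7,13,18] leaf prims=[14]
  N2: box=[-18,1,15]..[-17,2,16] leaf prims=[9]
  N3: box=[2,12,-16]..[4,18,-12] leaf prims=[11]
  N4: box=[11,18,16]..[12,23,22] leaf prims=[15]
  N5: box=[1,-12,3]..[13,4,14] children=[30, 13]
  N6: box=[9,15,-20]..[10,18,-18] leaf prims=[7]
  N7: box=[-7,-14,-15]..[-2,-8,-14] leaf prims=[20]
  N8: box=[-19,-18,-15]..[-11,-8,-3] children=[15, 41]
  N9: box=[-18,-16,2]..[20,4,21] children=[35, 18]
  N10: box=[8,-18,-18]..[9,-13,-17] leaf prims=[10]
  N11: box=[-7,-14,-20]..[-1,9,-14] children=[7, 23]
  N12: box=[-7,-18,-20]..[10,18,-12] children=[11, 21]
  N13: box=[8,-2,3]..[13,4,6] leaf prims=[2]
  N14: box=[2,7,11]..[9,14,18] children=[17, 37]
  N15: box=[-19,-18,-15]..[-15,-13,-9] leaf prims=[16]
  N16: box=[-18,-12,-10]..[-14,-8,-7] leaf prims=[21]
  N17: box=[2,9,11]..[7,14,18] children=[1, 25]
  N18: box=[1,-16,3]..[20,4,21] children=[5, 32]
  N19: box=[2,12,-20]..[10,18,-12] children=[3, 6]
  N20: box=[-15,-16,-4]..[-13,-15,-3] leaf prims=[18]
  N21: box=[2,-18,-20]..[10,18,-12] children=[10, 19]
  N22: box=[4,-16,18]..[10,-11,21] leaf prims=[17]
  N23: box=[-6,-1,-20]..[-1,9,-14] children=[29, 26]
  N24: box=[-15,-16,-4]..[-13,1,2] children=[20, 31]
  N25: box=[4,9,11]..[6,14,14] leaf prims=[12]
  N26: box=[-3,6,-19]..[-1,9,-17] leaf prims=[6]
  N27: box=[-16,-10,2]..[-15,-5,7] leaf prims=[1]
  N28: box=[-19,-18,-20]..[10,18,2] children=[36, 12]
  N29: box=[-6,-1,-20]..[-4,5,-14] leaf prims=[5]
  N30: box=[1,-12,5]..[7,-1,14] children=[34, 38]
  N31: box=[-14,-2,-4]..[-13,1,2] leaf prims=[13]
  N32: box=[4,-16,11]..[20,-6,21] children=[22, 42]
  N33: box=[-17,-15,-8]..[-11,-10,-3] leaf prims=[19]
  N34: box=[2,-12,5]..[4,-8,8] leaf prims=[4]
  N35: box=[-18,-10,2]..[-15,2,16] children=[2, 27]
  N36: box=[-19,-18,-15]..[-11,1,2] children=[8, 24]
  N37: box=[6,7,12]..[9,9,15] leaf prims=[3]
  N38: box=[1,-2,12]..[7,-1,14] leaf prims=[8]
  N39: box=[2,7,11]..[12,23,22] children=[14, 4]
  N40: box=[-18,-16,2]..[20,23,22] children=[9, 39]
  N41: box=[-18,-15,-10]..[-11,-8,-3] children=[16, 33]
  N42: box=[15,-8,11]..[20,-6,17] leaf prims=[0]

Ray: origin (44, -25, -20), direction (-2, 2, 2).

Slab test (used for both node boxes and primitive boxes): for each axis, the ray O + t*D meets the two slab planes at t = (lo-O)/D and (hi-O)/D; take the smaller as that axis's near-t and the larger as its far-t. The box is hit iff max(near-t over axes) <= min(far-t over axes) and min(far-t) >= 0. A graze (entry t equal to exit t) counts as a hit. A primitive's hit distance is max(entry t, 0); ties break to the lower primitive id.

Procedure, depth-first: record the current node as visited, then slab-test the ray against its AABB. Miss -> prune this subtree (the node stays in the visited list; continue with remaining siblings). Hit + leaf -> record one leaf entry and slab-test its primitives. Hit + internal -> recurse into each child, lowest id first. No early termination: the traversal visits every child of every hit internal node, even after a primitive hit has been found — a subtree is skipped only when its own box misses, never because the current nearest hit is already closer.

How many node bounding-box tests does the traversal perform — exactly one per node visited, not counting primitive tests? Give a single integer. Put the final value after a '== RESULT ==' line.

Trace the traversal:
N0 x:[12,63/2] y:[7/2,24] z:[0,21] -> hit [12,21], descend [28, 40]
  N28 x:[17,63/2] y:[7/2,43/2] z:[0,11] -> miss, prune
  N40 x:[12,31] y:[9/2,24] z:[11,21] -> hit [12,21], descend [9, 39]
    N9 x:[12,31] y:[9/2,29/2] z:[11,41/2] -> hit [12,29/2], descend [18, 35]
      N18 x:[12,43/2] y:[9/2,29/2] z:[23/2,41/2] -> hit [12,29/2], descend [5, 32]
        N5 x:[31/2,43/2] y:[13/2,29/2] z:[23/2,17] -> miss, prune
        N32 x:[12,20] y:[9/2,19/2] z:[31/2,41/2] -> miss, prune
      N35 x:[59/2,31] y:[15/2,27/2] z:[11,18] -> miss, prune
    N39 x:[16,21] y:[16,24] z:[31/2,21] -> hit [16,21], descend [4, 14]
      N4 x:[16,33/2] y:[43/2,24] z:[18,21] -> miss, prune
      N14 x:[35/2,21] y:[16,39/2] z:[31/2,19] -> hit [35/2,19], descend [17, 37]
        N17 x:[37/2,21] y:[17,39/2] z:[31/2,19] -> hit [37/2,19], descend [1, 25]
          N1 x:[37/2,21] y:[17,19] z:[35/2,19] -> hit [37/2,19] leaf, test {P14@t=37/2}
          N25 x:[19,20] y:[17,39/2] z:[31/2,17] -> miss, prune
        N37 x:[35/2,19] y:[16,17] z:[16,35/2] -> miss, prune

Summary -> nodes [0, 28, 40, 9, 18, 5, 32, 35, 39, 4, 14, 17, 1, 25, 37]; box-tests=15; leaf-entries=1; first=P14

== RESULT ==
15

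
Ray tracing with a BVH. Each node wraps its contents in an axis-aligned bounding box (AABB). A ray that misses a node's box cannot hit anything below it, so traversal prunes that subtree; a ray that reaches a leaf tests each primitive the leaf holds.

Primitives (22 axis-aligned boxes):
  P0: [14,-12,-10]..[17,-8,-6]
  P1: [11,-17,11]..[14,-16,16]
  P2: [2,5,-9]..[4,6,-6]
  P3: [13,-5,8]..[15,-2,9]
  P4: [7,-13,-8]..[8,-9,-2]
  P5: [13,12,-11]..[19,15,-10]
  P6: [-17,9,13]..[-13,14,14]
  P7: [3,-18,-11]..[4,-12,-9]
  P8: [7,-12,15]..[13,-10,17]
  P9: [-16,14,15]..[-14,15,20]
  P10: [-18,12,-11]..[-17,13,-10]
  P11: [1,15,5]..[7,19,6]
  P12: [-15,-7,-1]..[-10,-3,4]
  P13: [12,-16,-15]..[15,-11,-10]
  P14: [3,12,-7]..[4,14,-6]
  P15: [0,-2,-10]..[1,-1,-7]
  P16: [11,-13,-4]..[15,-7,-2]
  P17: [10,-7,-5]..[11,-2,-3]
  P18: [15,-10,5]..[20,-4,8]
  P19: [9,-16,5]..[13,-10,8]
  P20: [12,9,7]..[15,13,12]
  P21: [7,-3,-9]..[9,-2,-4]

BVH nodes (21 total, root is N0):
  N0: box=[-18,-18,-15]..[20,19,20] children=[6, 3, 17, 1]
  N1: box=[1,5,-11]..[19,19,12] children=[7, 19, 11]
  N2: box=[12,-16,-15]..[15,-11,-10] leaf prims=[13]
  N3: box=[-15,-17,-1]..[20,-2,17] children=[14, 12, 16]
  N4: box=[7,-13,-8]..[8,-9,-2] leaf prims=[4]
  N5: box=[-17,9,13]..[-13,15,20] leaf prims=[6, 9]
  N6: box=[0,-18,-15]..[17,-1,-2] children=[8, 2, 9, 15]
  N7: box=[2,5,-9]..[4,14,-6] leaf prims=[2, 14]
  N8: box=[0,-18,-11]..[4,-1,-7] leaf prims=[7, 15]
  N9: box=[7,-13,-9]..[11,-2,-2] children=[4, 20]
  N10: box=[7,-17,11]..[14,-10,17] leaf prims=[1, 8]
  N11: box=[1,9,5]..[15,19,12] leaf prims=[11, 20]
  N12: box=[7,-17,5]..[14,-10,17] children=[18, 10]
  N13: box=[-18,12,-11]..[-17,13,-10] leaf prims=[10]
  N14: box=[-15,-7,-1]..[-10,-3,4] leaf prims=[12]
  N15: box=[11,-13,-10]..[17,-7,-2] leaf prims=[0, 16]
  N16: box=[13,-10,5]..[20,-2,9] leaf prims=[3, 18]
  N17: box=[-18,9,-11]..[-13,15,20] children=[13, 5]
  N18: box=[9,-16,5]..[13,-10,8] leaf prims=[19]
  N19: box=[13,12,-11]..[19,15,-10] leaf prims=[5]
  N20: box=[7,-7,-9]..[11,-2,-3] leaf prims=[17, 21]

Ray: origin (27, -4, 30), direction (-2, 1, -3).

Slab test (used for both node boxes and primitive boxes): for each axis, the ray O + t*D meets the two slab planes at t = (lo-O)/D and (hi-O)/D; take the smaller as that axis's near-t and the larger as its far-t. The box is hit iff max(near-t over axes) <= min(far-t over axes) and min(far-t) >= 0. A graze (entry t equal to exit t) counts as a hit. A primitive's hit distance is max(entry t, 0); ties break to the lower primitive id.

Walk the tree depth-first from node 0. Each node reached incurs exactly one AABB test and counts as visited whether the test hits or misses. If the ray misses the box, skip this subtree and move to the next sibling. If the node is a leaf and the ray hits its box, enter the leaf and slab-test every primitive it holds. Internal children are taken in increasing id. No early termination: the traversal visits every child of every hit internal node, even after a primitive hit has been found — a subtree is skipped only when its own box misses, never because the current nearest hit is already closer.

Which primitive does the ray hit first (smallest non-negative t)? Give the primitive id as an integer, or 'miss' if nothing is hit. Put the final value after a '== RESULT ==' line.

Traverse from the root:
N0 x:[7/2,45/2] y:[-14,23] z:[10/3,15] -> hit [7/2,15], descend [1, 3, 6, 17]
  N1 x:[4,13] y:[9,23] z:[6,41/3] -> hit [9,13], descend [7, 11, 19]
    N7 x:[23/2,25/2] y:[9,18] z:[12,13] -> hit [12,25/2] leaf, test {P2(miss), P14(miss)}
    N11 x:[6,13] y:[13,23] z:[6,25/3] -> miss, prune
    N19 x:[4,7] y:[16,19] z:[40/3,41/3] -> miss, prune
  N3 x:[7/2,21] y:[-13,2] z:[13/3,31/3] -> miss, prune
  N6 x:[5,27/2] y:[-14,3] z:[32/3,15] -> miss, prune
  N17 x:[20,45/2] y:[13,19] z:[10/3,41/3] -> miss, prune

Summary -> nodes [0, 1, 7, 11, 19, 3, 6, 17]; box-tests=8; leaf-entries=1; first=miss

== RESULT ==
miss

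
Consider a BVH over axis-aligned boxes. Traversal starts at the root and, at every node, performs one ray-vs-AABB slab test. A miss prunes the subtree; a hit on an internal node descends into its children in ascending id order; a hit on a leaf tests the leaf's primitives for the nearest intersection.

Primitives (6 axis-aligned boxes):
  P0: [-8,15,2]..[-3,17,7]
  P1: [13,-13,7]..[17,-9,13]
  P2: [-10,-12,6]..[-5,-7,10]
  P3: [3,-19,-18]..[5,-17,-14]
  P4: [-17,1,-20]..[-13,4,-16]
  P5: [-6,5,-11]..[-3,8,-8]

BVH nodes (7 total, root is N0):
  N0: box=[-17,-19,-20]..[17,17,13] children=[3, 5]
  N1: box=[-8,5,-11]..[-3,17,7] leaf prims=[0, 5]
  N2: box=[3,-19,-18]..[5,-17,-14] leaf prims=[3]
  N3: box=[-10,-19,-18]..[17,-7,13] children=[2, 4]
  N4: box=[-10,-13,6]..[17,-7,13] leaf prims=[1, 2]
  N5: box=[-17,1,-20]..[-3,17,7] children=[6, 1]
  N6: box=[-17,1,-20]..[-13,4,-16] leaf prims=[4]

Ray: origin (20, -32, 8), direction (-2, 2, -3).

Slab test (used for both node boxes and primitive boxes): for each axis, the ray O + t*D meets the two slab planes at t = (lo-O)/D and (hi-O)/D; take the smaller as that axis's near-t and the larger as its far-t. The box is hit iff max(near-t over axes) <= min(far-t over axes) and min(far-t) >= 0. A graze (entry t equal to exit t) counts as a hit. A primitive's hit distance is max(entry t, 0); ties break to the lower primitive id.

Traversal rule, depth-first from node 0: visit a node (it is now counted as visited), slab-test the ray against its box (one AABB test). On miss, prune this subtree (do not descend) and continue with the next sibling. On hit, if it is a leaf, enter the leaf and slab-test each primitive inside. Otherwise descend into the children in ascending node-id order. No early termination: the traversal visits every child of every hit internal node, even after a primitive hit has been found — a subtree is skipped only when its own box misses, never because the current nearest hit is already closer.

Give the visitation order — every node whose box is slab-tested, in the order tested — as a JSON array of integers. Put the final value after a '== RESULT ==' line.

Traverse from the root:
N0 x:[3/2,37/2] y:[13/2,49/2] z:[-5/3,28/3] -> hit [13/2,28/3], descend [3, 5]
  N3 x:[3/2,15] y:[13/2,25/2] z:[-5/3,26/3] -> hit [13/2,26/3], descend [2, 4]
    N2 x:[15/2,17/2] y:[13/2,15/2] z:[22/3,26/3] -> hit [15/2,15/2] leaf, test {P3@t=15/2}
    N4 x:[3/2,15] y:[19/2,25/2] z:[-5/3,2/3] -> miss, prune
  N5 x:[23/2,37/2] y:[33/2,49/2] z:[1/3,28/3] -> miss, prune

Visited [0, 3, 2, 4, 5]. Tests: 5 box, 1 leaf. Nearest: P3.

== RESULT ==
[0, 3, 2, 4, 5]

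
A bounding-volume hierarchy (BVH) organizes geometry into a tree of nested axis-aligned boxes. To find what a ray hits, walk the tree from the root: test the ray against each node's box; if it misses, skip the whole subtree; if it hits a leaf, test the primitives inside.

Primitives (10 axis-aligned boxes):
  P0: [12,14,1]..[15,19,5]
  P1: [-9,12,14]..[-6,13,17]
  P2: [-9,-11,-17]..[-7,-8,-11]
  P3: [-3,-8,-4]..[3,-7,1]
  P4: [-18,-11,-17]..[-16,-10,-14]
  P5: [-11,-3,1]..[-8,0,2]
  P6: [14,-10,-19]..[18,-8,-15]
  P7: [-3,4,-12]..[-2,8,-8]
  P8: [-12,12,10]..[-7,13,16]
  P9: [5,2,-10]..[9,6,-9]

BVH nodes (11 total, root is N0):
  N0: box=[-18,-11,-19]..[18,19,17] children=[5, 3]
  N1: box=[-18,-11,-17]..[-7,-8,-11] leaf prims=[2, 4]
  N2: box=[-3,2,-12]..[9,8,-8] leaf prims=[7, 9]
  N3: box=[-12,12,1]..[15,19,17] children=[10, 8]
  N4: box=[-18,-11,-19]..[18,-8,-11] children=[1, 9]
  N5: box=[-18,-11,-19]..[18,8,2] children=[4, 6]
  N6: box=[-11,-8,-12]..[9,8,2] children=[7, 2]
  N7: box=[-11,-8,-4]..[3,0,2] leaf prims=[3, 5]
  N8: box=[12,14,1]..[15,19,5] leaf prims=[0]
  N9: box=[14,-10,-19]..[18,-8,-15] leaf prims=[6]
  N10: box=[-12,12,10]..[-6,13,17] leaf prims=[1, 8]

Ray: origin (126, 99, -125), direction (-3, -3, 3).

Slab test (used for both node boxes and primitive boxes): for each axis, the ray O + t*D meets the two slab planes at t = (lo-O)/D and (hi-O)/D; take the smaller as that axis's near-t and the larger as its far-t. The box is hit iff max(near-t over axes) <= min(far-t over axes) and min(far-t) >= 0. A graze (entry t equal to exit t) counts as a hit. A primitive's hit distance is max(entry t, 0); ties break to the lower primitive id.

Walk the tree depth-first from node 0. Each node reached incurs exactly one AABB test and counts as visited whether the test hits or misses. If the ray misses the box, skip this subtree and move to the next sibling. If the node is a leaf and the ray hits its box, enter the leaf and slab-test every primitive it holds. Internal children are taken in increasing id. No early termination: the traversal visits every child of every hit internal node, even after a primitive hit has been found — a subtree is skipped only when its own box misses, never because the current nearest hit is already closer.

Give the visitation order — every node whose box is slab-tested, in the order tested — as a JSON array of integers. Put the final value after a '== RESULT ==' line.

Traverse from the root:
N0 x:[36,48] y:[80/3,110/3] z:[106/3,142/3] -> hit [36,110/3], descend [3, 5]
  N3 x:[37,46] y:[80/3,29] z:[42,142/3] -> miss, prune
  N5 x:[36,48] y:[91/3,110/3] z:[106/3,127/3] -> hit [36,110/3], descend [4, 6]
    N4 x:[36,48] y:[107/3,110/3] z:[106/3,38] -> hit [36,110/3], descend [1, 9]
      N1 x:[133/3,48] y:[107/3,110/3] z:[36,38] -> miss, prune
      N9 x:[36,112/3] y:[107/3,109/3] z:[106/3,110/3] -> hit [36,109/3] leaf, test {P6@t=36}
    N6 x:[39,137/3] y:[91/3,107/3] z:[113/3,127/3] -> miss, prune

Visited [0, 3, 5, 4, 1, 9, 6]. Tests: 7 box, 1 leaf. Nearest: P6.

== RESULT ==
[0, 3, 5, 4, 1, 9, 6]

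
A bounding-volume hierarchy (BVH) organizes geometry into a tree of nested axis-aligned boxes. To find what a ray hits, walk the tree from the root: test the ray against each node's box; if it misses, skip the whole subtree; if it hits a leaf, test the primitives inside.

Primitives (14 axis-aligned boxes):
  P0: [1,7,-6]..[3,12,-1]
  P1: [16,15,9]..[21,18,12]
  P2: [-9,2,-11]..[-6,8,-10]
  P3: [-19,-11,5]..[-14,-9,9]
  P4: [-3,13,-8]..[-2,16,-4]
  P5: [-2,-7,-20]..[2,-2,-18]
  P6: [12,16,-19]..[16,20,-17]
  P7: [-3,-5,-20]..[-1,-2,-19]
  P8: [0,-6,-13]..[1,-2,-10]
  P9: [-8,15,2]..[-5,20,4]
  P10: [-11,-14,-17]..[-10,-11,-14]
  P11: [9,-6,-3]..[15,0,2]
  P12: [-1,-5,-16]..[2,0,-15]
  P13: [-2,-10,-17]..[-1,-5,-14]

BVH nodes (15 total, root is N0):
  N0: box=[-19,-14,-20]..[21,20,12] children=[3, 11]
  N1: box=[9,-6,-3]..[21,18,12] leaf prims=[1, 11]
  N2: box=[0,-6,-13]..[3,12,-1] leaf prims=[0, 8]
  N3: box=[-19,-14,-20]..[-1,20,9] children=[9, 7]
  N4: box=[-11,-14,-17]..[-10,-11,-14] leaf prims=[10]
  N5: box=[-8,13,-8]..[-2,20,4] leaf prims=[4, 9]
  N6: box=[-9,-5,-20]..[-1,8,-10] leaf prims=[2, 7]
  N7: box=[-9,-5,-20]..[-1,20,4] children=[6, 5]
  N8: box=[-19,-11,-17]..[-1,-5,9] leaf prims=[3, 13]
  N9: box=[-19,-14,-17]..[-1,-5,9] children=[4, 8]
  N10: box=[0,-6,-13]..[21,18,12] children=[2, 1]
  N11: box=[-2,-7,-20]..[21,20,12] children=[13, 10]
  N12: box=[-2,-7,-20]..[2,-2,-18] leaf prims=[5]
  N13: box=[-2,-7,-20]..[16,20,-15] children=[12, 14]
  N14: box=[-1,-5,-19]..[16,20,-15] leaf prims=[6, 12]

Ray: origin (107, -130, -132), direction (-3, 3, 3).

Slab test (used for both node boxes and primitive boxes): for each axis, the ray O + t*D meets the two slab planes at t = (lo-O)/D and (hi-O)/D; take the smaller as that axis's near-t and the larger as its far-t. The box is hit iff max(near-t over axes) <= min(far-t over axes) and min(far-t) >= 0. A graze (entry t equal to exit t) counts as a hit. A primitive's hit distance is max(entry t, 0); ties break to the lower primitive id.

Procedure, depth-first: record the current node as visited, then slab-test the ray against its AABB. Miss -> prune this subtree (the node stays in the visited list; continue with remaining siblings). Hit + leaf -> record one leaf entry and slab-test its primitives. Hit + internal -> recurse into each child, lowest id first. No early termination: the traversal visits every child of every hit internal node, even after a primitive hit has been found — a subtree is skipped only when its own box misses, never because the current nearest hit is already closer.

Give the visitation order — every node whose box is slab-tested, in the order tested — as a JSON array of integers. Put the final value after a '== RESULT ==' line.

Walk:
N0 x:[86/3,42] y:[116/3,50] z:[112/3,48] -> hit [116/3,42], descend [3, 11]
  N3 x:[36,42] y:[116/3,50] z:[112/3,47] -> hit [116/3,42], descend [7, 9]
    N7 x:[36,116/3] y:[125/3,50] z:[112/3,136/3] -> miss, prune
    N9 x:[36,42] y:[116/3,125/3] z:[115/3,47] -> hit [116/3,125/3], descend [4, 8]
      N4 x:[39,118/3] y:[116/3,119/3] z:[115/3,118/3] -> hit [39,118/3] leaf, test {P10@t=39}
      N8 x:[36,42] y:[119/3,125/3] z:[115/3,47] -> hit [119/3,125/3] leaf, test {P3(miss), P13(miss)}
  N11 x:[86/3,109/3] y:[41,50] z:[112/3,48] -> miss, prune

Summary -> nodes [0, 3, 7, 9, 4, 8, 11]; box-tests=7; leaf-entries=2; first=P10

== RESULT ==
[0, 3, 7, 9, 4, 8, 11]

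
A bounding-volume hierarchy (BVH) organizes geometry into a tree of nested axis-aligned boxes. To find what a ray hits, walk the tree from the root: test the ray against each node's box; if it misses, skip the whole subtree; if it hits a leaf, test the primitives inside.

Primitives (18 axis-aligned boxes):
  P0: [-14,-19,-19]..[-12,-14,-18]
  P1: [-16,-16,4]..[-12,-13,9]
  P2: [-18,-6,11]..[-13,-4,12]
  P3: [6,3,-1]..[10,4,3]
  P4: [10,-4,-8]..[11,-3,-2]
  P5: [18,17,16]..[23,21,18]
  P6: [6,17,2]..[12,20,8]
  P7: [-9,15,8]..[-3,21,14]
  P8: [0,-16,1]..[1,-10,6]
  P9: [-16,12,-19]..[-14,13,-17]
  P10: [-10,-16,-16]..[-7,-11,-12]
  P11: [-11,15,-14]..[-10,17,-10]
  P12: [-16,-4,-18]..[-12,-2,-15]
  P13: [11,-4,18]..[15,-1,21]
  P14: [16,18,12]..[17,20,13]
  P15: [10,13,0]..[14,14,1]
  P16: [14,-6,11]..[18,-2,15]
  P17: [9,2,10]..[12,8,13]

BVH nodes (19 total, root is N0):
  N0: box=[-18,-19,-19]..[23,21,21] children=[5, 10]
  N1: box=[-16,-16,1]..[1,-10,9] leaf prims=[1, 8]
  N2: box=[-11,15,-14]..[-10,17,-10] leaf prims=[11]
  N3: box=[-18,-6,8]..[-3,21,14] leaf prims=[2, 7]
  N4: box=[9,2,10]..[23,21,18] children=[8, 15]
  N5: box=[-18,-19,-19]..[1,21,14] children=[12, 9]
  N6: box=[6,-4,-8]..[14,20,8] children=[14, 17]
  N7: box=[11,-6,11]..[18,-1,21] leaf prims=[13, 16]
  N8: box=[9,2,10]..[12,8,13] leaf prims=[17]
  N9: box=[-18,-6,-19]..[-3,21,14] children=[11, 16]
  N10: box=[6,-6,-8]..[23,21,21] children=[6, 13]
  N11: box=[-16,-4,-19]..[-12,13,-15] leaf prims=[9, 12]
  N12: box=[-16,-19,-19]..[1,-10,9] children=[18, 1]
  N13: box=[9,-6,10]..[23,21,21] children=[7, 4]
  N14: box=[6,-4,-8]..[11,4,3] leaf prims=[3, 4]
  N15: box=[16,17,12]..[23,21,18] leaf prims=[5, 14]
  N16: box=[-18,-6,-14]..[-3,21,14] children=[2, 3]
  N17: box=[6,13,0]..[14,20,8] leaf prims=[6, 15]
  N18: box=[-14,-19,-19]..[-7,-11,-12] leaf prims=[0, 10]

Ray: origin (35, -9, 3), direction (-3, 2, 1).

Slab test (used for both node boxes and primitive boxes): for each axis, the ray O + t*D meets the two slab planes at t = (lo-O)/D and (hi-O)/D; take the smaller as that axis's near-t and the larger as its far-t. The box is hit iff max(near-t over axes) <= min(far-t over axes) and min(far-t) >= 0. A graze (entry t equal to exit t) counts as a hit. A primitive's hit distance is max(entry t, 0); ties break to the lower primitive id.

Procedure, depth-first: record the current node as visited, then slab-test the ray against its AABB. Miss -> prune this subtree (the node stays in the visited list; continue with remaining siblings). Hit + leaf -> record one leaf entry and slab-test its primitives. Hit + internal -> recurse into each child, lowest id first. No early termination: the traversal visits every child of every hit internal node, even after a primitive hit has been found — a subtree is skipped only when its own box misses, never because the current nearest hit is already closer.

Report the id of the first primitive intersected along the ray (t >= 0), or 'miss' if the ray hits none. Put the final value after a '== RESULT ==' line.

Walk:
N0 x:[4,53/3] y:[-5,15] z:[-22,18] -> hit [4,15], descend [5, 10]
  N5 x:[34/3,53/3] y:[-5,15] z:[-22,11] -> miss, prune
  N10 x:[4,29/3] y:[3/2,15] z:[-11,18] -> hit [4,29/3], descend [6, 13]
    N6 x:[7,29/3] y:[5/2,29/2] z:[-11,5] -> miss, prune
    N13 x:[4,26/3] y:[3/2,15] z:[7,18] -> hit [7,26/3], descend [4, 7]
      N4 x:[4,26/3] y:[11/2,15] z:[7,15] -> hit [7,26/3], descend [8, 15]
        N8 x:[23/3,26/3] y:[11/2,17/2] z:[7,10] -> hit [23/3,17/2] leaf, test {P17@t=23/3}
        N15 x:[4,19/3] y:[13,15] z:[9,15] -> miss, prune
      N7 x:[17/3,8] y:[3/2,4] z:[8,18] -> miss, prune

Summary -> nodes [0, 5, 10, 6, 13, 4, 8, 15, 7]; box-tests=9; leaf-entries=1; first=P17

== RESULT ==
17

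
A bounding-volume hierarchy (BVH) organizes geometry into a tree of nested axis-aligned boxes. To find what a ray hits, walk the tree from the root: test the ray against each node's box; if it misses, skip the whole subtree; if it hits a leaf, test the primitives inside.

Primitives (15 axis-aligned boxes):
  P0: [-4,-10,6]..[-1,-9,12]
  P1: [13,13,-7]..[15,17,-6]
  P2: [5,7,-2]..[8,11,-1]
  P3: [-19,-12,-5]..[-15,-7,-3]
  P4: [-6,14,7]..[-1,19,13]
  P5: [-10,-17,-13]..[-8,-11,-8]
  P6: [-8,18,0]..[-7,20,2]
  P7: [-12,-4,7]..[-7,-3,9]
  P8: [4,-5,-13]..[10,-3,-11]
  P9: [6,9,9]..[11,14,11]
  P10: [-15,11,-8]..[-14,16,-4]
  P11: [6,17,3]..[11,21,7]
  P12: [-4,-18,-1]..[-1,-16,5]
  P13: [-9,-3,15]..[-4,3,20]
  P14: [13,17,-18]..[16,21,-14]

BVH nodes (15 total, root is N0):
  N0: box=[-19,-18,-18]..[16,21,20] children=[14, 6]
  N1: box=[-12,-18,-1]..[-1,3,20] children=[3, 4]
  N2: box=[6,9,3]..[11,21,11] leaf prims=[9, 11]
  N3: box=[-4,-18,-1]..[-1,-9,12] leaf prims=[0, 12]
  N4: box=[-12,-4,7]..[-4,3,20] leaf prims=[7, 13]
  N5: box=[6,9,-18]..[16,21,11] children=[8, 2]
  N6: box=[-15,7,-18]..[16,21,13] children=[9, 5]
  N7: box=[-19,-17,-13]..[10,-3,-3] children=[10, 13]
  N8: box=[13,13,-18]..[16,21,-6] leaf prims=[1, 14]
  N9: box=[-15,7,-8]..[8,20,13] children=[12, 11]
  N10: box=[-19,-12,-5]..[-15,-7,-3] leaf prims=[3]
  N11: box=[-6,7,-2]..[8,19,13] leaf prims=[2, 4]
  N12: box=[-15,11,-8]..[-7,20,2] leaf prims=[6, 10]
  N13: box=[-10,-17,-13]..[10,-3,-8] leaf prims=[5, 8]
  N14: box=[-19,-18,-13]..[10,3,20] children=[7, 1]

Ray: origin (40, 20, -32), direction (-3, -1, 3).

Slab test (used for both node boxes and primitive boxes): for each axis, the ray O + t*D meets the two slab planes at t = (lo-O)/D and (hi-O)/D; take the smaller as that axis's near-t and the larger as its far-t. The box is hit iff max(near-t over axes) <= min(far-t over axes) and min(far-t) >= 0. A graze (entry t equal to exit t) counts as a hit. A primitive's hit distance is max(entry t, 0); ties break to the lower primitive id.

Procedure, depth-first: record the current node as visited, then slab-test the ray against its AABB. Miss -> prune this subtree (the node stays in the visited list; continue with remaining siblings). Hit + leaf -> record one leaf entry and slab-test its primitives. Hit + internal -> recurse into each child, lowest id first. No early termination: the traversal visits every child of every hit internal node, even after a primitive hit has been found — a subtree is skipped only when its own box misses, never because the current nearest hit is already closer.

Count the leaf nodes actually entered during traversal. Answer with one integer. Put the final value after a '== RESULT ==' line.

Trace the traversal:
N0 x:[8,59/3] y:[-1,38] z:[14/3,52/3] -> hit [8,52/3], descend [6, 14]
  N6 x:[8,55/3] y:[-1,13] z:[14/3,15] -> hit [8,13], descend [5, 9]
    N5 x:[8,34/3] y:[-1,11] z:[14/3,43/3] -> hit [8,11], descend [2, 8]
      N2 x:[29/3,34/3] y:[-1,11] z:[35/3,43/3] -> miss, prune
      N8 x:[8,9] y:[-1,7] z:[14/3,26/3] -> miss, prune
    N9 x:[32/3,55/3] y:[0,13] z:[8,15] -> hit [32/3,13], descend [11, 12]
      N11 x:[32/3,46/3] y:[1,13] z:[10,15] -> hit [32/3,13] leaf, test {P2(miss), P4(miss)}
      N12 x:[47/3,55/3] y:[0,9] z:[8,34/3] -> miss, prune
  N14 x:[10,59/3] y:[17,38] z:[19/3,52/3] -> hit [17,52/3], descend [1, 7]
    N1 x:[41/3,52/3] y:[17,38] z:[31/3,52/3] -> hit [17,52/3], descend [3, 4]
      N3 x:[41/3,44/3] y:[29,38] z:[31/3,44/3] -> miss, prune
      N4 x:[44/3,52/3] y:[17,24] z:[13,52/3] -> hit [17,52/3] leaf, test {P7(miss), P13(miss)}
    N7 x:[10,59/3] y:[23,37] z:[19/3,29/3] -> miss, prune

Summary -> nodes [0, 6, 5, 2, 8, 9, 11, 12, 14, 1, 3, 4, 7]; box-tests=13; leaf-entries=2; first=miss

== RESULT ==
2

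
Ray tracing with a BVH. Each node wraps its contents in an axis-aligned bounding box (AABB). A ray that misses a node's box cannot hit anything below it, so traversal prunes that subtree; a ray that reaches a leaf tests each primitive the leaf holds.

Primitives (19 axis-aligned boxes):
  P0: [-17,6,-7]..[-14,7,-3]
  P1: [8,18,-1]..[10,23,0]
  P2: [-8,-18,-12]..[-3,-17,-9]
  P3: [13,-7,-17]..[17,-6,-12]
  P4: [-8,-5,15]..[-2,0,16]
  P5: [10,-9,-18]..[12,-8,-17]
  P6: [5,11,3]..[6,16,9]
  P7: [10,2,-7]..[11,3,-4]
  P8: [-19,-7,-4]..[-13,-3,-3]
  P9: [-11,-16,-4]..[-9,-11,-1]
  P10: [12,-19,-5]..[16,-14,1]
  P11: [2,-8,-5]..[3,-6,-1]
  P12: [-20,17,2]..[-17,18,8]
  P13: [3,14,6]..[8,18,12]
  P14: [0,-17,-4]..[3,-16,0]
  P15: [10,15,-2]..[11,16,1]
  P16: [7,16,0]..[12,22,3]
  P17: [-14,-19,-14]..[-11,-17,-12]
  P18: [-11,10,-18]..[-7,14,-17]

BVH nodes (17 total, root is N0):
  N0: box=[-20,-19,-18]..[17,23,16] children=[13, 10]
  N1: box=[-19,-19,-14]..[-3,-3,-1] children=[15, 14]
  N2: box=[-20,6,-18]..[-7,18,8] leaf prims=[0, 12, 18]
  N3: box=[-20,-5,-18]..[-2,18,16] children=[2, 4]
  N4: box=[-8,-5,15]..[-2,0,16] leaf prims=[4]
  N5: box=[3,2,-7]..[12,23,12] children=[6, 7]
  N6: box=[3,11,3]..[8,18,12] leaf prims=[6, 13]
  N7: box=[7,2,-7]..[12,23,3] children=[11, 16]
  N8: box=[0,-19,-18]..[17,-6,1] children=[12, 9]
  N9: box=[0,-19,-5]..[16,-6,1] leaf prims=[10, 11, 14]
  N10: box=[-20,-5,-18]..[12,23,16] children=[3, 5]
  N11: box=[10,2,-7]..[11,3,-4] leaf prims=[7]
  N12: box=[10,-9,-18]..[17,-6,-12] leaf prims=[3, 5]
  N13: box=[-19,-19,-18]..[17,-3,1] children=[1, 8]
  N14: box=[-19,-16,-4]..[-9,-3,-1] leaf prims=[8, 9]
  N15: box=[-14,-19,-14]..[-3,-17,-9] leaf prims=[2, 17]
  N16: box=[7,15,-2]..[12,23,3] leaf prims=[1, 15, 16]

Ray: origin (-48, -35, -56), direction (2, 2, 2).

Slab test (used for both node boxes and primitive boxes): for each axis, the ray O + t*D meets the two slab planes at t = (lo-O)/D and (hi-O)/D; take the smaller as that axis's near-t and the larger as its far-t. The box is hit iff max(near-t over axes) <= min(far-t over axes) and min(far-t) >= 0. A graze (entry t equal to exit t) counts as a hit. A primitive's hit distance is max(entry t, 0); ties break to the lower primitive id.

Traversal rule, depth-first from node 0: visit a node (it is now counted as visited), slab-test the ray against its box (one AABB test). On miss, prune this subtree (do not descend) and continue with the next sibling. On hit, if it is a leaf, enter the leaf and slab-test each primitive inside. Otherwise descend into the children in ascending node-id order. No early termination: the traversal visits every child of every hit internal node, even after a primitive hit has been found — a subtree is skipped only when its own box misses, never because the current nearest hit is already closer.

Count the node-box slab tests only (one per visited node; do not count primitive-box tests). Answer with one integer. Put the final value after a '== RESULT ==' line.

Trace the traversal:
N0 x:[14,65/2] y:[8,29] z:[19,36] -> hit [19,29], descend [10, 13]
  N10 x:[14,30] y:[15,29] z:[19,36] -> hit [19,29], descend [3, 5]
    N3 x:[14,23] y:[15,53/2] z:[19,36] -> hit [19,23], descend [2, 4]
      N2 x:[14,41/2] y:[41/2,53/2] z:[19,32] -> hit [41/2,41/2] leaf, test {P0(miss), P12(miss), P18(miss)}
      N4 x:[20,23] y:[15,35/2] z:[71/2,36] -> miss, prune
    N5 x:[51/2,30] y:[37/2,29] z:[49/2,34] -> hit [51/2,29], descend [6, 7]
      N6 x:[51/2,28] y:[23,53/2] z:[59/2,34] -> miss, prune
      N7 x:[55/2,30] y:[37/2,29] z:[49/2,59/2] -> hit [55/2,29], descend [11, 16]
        N11 x:[29,59/2] y:[37/2,19] z:[49/2,26] -> miss, prune
        N16 x:[55/2,30] y:[25,29] z:[27,59/2] -> hit [55/2,29] leaf, test {P1@t=28, P15(miss), P16@t=28}
  N13 x:[29/2,65/2] y:[8,16] z:[19,57/2] -> miss, prune

order=[0, 10, 3, 2, 4, 5, 6, 7, 11, 16, 13]  |boxes|=11  |leaves|=2  hit=P1

== RESULT ==
11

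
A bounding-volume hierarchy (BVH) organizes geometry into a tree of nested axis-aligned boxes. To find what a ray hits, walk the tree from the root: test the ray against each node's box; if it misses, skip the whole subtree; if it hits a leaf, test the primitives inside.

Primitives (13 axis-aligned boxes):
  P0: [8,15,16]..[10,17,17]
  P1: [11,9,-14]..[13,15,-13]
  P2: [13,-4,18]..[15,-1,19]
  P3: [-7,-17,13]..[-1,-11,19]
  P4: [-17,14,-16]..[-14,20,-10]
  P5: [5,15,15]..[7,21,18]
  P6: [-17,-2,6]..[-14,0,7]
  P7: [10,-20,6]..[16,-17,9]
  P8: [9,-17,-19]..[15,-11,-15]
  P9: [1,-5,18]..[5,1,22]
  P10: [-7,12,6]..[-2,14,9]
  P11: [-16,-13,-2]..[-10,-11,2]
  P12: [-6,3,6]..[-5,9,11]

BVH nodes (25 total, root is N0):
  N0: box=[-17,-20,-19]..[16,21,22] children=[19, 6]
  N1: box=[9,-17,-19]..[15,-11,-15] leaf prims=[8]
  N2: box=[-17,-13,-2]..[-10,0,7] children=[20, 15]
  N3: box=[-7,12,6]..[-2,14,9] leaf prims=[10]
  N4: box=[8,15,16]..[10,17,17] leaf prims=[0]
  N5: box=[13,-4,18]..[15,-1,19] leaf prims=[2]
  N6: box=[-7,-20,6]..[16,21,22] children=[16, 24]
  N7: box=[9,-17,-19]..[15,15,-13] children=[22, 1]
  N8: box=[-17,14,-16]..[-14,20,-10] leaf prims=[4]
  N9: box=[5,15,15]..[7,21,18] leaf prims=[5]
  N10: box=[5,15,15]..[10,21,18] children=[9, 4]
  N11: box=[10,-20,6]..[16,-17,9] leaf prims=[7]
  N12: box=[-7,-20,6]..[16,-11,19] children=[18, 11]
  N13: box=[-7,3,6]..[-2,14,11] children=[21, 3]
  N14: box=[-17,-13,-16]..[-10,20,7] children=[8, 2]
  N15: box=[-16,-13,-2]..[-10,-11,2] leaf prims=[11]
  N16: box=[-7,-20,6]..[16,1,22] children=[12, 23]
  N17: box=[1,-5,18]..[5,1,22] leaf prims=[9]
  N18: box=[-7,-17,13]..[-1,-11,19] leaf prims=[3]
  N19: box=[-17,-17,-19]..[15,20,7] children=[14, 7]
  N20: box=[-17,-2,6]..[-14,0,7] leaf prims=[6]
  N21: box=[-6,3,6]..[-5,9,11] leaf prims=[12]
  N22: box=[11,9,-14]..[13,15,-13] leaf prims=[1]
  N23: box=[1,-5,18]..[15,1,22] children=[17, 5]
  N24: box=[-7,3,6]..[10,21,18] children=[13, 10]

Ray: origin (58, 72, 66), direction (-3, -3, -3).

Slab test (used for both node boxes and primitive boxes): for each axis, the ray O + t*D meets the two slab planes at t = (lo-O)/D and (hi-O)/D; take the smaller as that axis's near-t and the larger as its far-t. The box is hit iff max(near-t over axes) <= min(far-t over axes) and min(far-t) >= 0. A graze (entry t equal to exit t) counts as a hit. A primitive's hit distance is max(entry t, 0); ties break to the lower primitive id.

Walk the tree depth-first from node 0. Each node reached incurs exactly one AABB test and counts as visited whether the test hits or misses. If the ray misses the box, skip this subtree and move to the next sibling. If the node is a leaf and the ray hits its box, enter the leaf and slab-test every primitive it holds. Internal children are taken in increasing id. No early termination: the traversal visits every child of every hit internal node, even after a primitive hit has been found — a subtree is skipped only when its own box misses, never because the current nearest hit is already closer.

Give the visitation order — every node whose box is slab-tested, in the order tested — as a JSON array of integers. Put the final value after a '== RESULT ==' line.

Walk:
N0 x:[14,25] y:[17,92/3] z:[44/3,85/3] -> hit [17,25], descend [6, 19]
  N6 x:[14,65/3] y:[17,92/3] z:[44/3,20] -> hit [17,20], descend [16, 24]
    N16 x:[14,65/3] y:[71/3,92/3] z:[44/3,20] -> miss, prune
    N24 x:[16,65/3] y:[17,23] z:[16,20] -> hit [17,20], descend [10, 13]
      N10 x:[16,53/3] y:[17,19] z:[16,17] -> hit [17,17], descend [4, 9]
        N4 x:[16,50/3] y:[55/3,19] z:[49/3,50/3] -> miss, prune
        N9 x:[17,53/3] y:[17,19] z:[16,17] -> hit [17,17] leaf, test {P5@t=17}
      N13 x:[20,65/3] y:[58/3,23] z:[55/3,20] -> hit [20,20], descend [3, 21]
        N3 x:[20,65/3] y:[58/3,20] z:[19,20] -> hit [20,20] leaf, test {P10@t=20}
        N21 x:[21,64/3] y:[21,23] z:[55/3,20] -> miss, prune
  N19 x:[43/3,25] y:[52/3,89/3] z:[59/3,85/3] -> hit [59/3,25], descend [7, 14]
    N7 x:[43/3,49/3] y:[19,89/3] z:[79/3,85/3] -> miss, prune
    N14 x:[68/3,25] y:[52/3,85/3] z:[59/3,82/3] -> hit [68/3,25], descend [2, 8]
      N2 x:[68/3,25] y:[24,85/3] z:[59/3,68/3] -> miss, prune
      N8 x:[24,25] y:[52/3,58/3] z:[76/3,82/3] -> miss, prune

Summary -> nodes [0, 6, 16, 24, 10, 4, 9, 13, 3, 21, 19, 7, 14, 2, 8]; box-tests=15; leaf-entries=2; first=P5

== RESULT ==
[0, 6, 16, 24, 10, 4, 9, 13, 3, 21, 19, 7, 14, 2, 8]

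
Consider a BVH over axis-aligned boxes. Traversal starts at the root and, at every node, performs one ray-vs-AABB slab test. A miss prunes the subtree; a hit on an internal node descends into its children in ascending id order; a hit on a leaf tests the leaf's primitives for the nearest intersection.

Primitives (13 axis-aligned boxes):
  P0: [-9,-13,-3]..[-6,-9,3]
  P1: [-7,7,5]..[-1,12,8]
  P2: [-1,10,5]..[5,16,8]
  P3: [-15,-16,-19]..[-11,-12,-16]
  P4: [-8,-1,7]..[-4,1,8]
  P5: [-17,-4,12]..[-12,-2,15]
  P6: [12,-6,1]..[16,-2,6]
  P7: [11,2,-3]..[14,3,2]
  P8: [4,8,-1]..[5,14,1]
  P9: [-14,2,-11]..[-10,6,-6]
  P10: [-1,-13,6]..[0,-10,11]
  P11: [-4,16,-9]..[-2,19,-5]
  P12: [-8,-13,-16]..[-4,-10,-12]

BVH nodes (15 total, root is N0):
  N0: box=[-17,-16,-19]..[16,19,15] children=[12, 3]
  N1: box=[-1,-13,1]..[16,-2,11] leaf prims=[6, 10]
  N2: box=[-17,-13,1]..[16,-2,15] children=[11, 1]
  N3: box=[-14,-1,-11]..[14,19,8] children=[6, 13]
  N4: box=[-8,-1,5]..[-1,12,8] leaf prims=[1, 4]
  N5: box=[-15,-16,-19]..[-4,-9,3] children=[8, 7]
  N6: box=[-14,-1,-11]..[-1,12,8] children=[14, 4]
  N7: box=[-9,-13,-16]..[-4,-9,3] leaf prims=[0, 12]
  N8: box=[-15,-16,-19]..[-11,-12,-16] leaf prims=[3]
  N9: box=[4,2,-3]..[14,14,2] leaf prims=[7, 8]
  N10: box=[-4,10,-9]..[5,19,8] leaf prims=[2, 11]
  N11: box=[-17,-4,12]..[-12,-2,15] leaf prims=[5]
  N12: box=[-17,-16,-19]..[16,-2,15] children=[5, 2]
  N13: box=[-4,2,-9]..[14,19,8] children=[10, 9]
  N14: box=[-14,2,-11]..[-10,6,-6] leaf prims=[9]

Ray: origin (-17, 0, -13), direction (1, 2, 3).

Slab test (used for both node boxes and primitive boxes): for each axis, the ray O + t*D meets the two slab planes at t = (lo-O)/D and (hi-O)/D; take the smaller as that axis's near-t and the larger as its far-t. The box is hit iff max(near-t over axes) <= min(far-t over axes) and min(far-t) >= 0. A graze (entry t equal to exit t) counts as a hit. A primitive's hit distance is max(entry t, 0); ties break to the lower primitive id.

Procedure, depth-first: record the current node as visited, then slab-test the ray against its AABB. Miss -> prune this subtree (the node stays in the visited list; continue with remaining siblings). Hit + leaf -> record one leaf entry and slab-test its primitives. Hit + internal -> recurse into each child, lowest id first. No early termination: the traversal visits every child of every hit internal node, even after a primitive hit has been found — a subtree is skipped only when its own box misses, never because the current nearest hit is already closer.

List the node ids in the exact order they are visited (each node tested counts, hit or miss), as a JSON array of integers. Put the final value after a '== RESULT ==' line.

Traverse from the root:
N0 x:[0,33] y:[-8,19/2] z:[-2,28/3] -> hit [0,28/3], descend [3, 12]
  N3 x:[3,31] y:[-1/2,19/2] z:[2/3,7] -> hit [3,7], descend [6, 13]
    N6 x:[3,16] y:[-1/2,6] z:[2/3,7] -> hit [3,6], descend [4, 14]
      N4 x:[9,16] y:[-1/2,6] z:[6,7] -> miss, prune
      N14 x:[3,7] y:[1,3] z:[2/3,7/3] -> miss, prune
    N13 x:[13,31] y:[1,19/2] z:[4/3,7] -> miss, prune
  N12 x:[0,33] y:[-8,-1] z:[-2,28/3] -> miss, prune

order=[0, 3, 6, 4, 14, 13, 12]  |boxes|=7  |leaves|=0  hit=miss

== RESULT ==
[0, 3, 6, 4, 14, 13, 12]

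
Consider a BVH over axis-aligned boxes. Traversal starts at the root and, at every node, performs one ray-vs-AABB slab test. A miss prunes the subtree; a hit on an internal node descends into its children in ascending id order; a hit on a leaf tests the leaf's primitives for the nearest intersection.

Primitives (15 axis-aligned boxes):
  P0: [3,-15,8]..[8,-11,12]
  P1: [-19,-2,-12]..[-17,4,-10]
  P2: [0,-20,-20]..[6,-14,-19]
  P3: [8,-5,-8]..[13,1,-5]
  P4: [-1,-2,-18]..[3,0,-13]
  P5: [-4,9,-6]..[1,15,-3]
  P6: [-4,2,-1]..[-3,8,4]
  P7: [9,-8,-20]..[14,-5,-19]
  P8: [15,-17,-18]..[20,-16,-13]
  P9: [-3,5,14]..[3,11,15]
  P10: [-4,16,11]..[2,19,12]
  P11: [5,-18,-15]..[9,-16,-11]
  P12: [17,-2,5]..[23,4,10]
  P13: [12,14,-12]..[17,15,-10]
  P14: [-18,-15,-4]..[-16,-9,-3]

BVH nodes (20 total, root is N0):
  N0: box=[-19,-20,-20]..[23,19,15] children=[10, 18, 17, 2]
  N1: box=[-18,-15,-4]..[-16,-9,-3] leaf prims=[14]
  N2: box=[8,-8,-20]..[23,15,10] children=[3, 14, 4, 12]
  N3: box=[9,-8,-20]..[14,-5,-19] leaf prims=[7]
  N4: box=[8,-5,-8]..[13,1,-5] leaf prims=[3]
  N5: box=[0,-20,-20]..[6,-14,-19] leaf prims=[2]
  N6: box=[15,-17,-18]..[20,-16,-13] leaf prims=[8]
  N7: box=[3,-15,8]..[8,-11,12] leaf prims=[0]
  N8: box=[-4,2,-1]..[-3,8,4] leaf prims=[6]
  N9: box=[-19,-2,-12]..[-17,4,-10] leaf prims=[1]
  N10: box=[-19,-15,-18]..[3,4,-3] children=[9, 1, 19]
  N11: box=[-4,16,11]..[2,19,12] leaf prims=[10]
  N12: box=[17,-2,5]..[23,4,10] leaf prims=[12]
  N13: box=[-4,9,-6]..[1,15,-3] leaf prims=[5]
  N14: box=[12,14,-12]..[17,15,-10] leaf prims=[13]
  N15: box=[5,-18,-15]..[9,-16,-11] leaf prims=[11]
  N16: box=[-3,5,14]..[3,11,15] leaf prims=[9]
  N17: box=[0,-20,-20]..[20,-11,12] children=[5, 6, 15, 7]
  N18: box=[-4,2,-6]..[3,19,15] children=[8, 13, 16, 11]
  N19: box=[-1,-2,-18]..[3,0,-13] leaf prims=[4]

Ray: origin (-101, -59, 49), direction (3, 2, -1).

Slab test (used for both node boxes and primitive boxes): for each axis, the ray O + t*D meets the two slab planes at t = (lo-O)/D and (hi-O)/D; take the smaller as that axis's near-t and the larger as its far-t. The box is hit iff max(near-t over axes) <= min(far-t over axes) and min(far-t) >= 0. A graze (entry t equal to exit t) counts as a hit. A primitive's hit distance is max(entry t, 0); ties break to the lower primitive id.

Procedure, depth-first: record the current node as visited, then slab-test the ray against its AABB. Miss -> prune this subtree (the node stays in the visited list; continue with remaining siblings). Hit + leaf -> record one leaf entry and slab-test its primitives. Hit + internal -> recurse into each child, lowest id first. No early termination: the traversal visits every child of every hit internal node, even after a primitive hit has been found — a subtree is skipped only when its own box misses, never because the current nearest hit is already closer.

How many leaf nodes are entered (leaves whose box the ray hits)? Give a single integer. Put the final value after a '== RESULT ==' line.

Walk:
N0 x:[82/3,124/3] y:[39/2,39] z:[34,69] -> hit [34,39], descend [2, 10, 17, 18]
  N2 x:[109/3,124/3] y:[51/2,37] z:[39,69] -> miss, prune
  N10 x:[82/3,104/3] y:[22,63/2] z:[52,67] -> miss, prune
  N17 x:[101/3,121/3] y:[39/2,24] z:[37,69] -> miss, prune
  N18 x:[97/3,104/3] y:[61/2,39] z:[34,55] -> hit [34,104/3], descend [8, 11, 13, 16]
    N8 x:[97/3,98/3] y:[61/2,67/2] z:[45,50] -> miss, prune
    N11 x:[97/3,103/3] y:[75/2,39] z:[37,38] -> miss, prune
    N13 x:[97/3,34] y:[34,37] z:[52,55] -> miss, prune
    N16 x:[98/3,104/3] y:[32,35] z:[34,35] -> hit [34,104/3] leaf, test {P9@t=34}

9 AABB tests over nodes [0, 2, 10, 17, 18, 8, 11, 13, 16]; 1 leaf entered; closest P9.

== RESULT ==
1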